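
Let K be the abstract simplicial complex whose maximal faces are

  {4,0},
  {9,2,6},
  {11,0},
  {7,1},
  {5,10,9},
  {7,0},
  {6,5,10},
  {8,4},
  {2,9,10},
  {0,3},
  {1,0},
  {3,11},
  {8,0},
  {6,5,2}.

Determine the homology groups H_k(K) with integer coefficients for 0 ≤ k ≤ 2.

H_0 = Z^2,  H_1 = Z^4,  H_2 = 0.

Order the vertices as 0 < 1 < 2 < 3 < 4 < 5 < 6 < 7 < 8 < 9 < 10 < 11. Listing each simplex with vertices in this order, K has dimension 2 with simplices:

  0-simplices (12): [0], [1], [2], [3], [4], [5], [6], [7], [8], [9], [10], [11]
  1-simplices (19): [0,1], [0,3], [0,4], [0,7], [0,8], [0,11], [1,7], [2,5], [2,6], [2,9], [2,10], [3,11], [4,8], [5,6], [5,9], [5,10], [6,9], [6,10], [9,10]
  2-simplices (5): [2,5,6], [2,6,9], [2,9,10], [5,6,10], [5,9,10]

Hence C_0 ≅ Z^12, C_1 ≅ Z^19, C_2 ≅ Z^5.

The boundary map ∂_1: C_1 → C_0 is given by ∂[p,q] = [q] − [p]. For instance
  ∂[4,8] = [8] − [4].
The resulting 12×19 matrix has rank 10, and its Smith normal form has invariant factors (1,1,1,1,1,1,1,1,1,1).

∂_2: C_2 → C_1 sends each 2-simplex [p,q,r] to [q,r] − [p,r] + [p,q]. For instance
  ∂[2,5,6] = [5,6] − [2,6] + [2,5],
  ∂[5,9,10] = [9,10] − [5,10] + [5,9].
The resulting 19×5 matrix has rank 5, and its Smith normal form has invariant factors (1,1,1,1,1).

Now H_k = ker ∂_k / im ∂_{k+1}, so:

  H_0: rank C_0 − rank ∂_1 = 12 − 10 = 2, and the invariant factors of ∂_1 are all 1, so H_0 ≅ Z^2.
  H_1: rank ker ∂_1 − rank ∂_2 = (19 − 10) − 5 = 4, and the invariant factors of ∂_2 are all 1, so H_1 ≅ Z^4.
  H_2: rank ker ∂_2 − rank ∂_3 = (5 − 5) − 0 = 0, and there is no ∂_3, so H_2 ≅ 0.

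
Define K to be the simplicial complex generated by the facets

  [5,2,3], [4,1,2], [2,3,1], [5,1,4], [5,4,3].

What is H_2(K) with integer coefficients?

H_2 ≅ 0.

K has 5 vertices, 10 edges, 5 triangles.
rank ∂_2 = 5, rank ∂_3 = 0 ⇒ b_2 = 5 − 5 − 0 = 0. So H_2 = 0.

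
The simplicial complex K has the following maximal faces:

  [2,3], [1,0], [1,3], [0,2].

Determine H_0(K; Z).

H_0 ≅ Z.

Take the total order 0 < 1 < 2 < 3 on the vertex set. Then K (dimension 1) consists of the simplices:

  0-simplices (4): [0], [1], [2], [3]
  1-simplices (4): [0,1], [0,2], [1,3], [2,3]

giving chain groups C_0 ≅ Z^4, C_1 ≅ Z^4.

∂_1: C_1 → C_0 maps an edge to its endpoints' difference, ∂[p,q] = q − p.
The 4×4 boundary matrix has rank 3 and Smith normal form diag(1,1,1).

Computing H_k = (kernel of ∂_k) / (image of ∂_{k+1}):

  H_0: rank C_0 − rank ∂_1 = 4 − 3 = 1, and the invariant factors of ∂_1 are all 1, so H_0 ≅ Z.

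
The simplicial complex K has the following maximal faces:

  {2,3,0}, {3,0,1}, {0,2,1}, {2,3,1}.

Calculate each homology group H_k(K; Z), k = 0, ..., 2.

We work with the vertex ordering 0 < 1 < 2 < 3. The simplices of K, each written with vertices in increasing order, are:

  0-simplices (4): [0], [1], [2], [3]
  1-simplices (6): [0,1], [0,2], [0,3], [1,2], [1,3], [2,3]
  2-simplices (4): [0,1,2], [0,1,3], [0,2,3], [1,2,3]

giving chain groups C_0 ≅ Z^4, C_1 ≅ Z^6, C_2 ≅ Z^4.

The boundary map ∂_1: C_1 → C_0 sends each edge [p,q] (with p < q) to q − p. For instance
  ∂[0,2] = [2] − [0].
The resulting 4×6 matrix has rank 3, and its Smith normal form has invariant factors (1,1,1).

Boundary ∂_2: C_2 → C_1 maps a triangle to the signed sum of its edges. For instance
  ∂[1,2,3] = [2,3] − [1,3] + [1,2],
  ∂[0,2,3] = [2,3] − [0,3] + [0,2].
The resulting 6×4 matrix has rank 3, and its Smith normal form has invariant factors (1,1,1).

Now H_k = ker ∂_k / im ∂_{k+1}, so:

  H_0: rank C_0 − rank ∂_1 = 4 − 3 = 1, and the invariant factors of ∂_1 are all 1, so H_0 ≅ Z.
  H_1: rank ker ∂_1 − rank ∂_2 = (6 − 3) − 3 = 0, and the invariant factors of ∂_2 are all 1, so H_1 ≅ 0.
  H_2: rank ker ∂_2 − rank ∂_3 = (4 − 3) − 0 = 1, and there is no ∂_3, so H_2 ≅ Z.

As a check, the Euler characteristic is 4 − 6 + 4 = 2, which agrees with 1 − 0 + 1 = 2.
(K is a triangulation of the 2-sphere S^2.)

H_0 ≅ Z,  H_1 = 0,  H_2 ≅ Z.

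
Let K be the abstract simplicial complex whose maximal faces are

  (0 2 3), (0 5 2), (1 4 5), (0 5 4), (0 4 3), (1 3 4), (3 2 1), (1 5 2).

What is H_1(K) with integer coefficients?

H_1 ≅ 0.

Fix the vertex order 0 < 1 < 2 < 3 < 4 < 5 and write every simplex with vertices in increasing order. Then dim K = 2 and the simplices of K are:

  0-simplices (6): [0], [1], [2], [3], [4], [5]
  1-simplices (12): [0,2], [0,3], [0,4], [0,5], [1,2], [1,3], [1,4], [1,5], [2,3], [2,5], [3,4], [4,5]
  2-simplices (8): [0,2,3], [0,2,5], [0,3,4], [0,4,5], [1,2,3], [1,2,5], [1,3,4], [1,4,5]

giving chain groups C_0 ≅ Z^6, C_1 ≅ Z^12, C_2 ≅ Z^8.

Boundary ∂_1: C_1 → C_0 is given by ∂[p,q] = [q] − [p]. For instance
  ∂[1,2] = [2] − [1].
This gives a 6×12 integer matrix of rank 5; reducing to Smith normal form yields diagonal entries (1,1,1,1,1).

Boundary ∂_2: C_2 → C_1 maps a triangle to the signed sum of its edges. For instance
  ∂[1,3,4] = [3,4] − [1,4] + [1,3],
  ∂[0,4,5] = [4,5] − [0,5] + [0,4].
As a 12×8 matrix over Z this has rank 7, with invariant factors (1,1,1,1,1,1,1).

Now H_k = ker ∂_k / im ∂_{k+1}, so:

  H_1: rank ker ∂_1 − rank ∂_2 = (12 − 5) − 7 = 0, and the invariant factors of ∂_2 are all 1, so H_1 = 0.

(K is a triangulation of the 2-sphere S^2.)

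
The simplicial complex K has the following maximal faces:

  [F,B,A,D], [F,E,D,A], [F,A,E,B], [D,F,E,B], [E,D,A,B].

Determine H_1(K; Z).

Fix the vertex order A < B < D < E < F and write every simplex with vertices in increasing order. Then dim K = 3 and the simplices of K are:

  0-simplices (5): A, B, D, E, F
  1-simplices (10): AB, AD, AE, AF, BD, BE, BF, DE, DF, EF
  2-simplices (10): ABD, ABE, ABF, ADE, ADF, AEF, BDE, BDF, BEF, DEF
  3-simplices (5): ABDE, ABDF, ABEF, ADEF, BDEF

Hence C_0 ≅ Z^5, C_1 ≅ Z^10, C_2 ≅ Z^10, C_3 ≅ Z^5.

The boundary map ∂_1: C_1 → C_0 is given by ∂[p,q] = [q] − [p]. For instance
  ∂AE = E − A.
As a 5×10 matrix over Z this has rank 4, with invariant factors (1,1,1,1).

The boundary map ∂_2: C_2 → C_1 sends each 2-simplex [p,q,r] to [q,r] − [p,r] + [p,q]. For instance
  ∂ABE = BE − AE + AB,
  ∂ADF = DF − AF + AD.
This gives a 10×10 integer matrix of rank 6; reducing to Smith normal form yields diagonal entries (1,1,1,1,1,1).

∂_3: C_3 → C_2 sends each 3-simplex σ to the alternating sum Σ_i (−1)^i (σ with its i-th vertex removed). For instance
  ∂ADEF = DEF − AEF + ADF − ADE,
  ∂ABEF = BEF − AEF + ABF − ABE.
As a 10×5 matrix over Z this has rank 4, with invariant factors (1,1,1,1).

Now H_k = ker ∂_k / im ∂_{k+1}, so:

  H_1: rank ker ∂_1 − rank ∂_2 = (10 − 4) − 6 = 0, and the invariant factors of ∂_2 are all 1, so H_1 = 0.

(K is a triangulation of the 3-sphere S^3.)

H_1 ≅ 0.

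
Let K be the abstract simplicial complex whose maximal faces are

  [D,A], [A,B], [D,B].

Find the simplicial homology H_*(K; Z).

K has 3 vertices, 3 edges.
rank ∂_0 = 0, rank ∂_1 = 2 ⇒ b_0 = 3 − 0 − 2 = 1; all invariant factors of ∂_1 are 1 so no torsion. So H_0 = Z.
rank ∂_1 = 2, rank ∂_2 = 0 ⇒ b_1 = 3 − 2 − 0 = 1. So H_1 = Z.

H_0 ≅ Z,  H_1 ≅ Z.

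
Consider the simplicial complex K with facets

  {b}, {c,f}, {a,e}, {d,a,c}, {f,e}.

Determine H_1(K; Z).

H_1 ≅ Z.

Take the total order a < b < c < d < e < f on the vertex set. Then K (dimension 2) consists of the simplices:

  0-simplices (6): a, b, c, d, e, f
  1-simplices (6): ac, ad, ae, cd, cf, ef
  2-simplices (1): acd

so the chain groups are C_0 ≅ Z^6, C_1 ≅ Z^6, C_2 ≅ Z^1.

Boundary ∂_1: C_1 → C_0 is given by ∂[p,q] = [q] − [p].
As a 6×6 matrix over Z this has rank 4, with invariant factors (1,1,1,1).

∂_2: C_2 → C_1 sends each 2-simplex [p,q,r] to [q,r] − [p,r] + [p,q]. For instance
  ∂acd = cd − ad + ac.
The 6×1 boundary matrix has rank 1 and Smith normal form diag(1).

Computing H_k = (kernel of ∂_k) / (image of ∂_{k+1}):

  H_1: rank ker ∂_1 − rank ∂_2 = (6 − 4) − 1 = 1, and the invariant factors of ∂_2 are all 1, so H_1 = Z.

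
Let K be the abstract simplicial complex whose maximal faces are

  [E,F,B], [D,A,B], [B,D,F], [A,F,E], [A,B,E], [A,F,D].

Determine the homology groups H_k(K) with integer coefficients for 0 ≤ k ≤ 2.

H_0 ≅ Z,  H_1 = 0,  H_2 ≅ Z.

We work with the vertex ordering A < B < D < E < F. The simplices of K, each written with vertices in increasing order, are:

  0-simplices (5): A, B, D, E, F
  1-simplices (9): AB, AD, AE, AF, BD, BE, BF, DF, EF
  2-simplices (6): ABD, ABE, ADF, AEF, BDF, BEF

Hence C_0 ≅ Z^5, C_1 ≅ Z^9, C_2 ≅ Z^6.

Boundary ∂_1: C_1 → C_0 maps an edge to its endpoints' difference, ∂[p,q] = q − p. For instance
  ∂AD = D − A.
This gives a 5×9 integer matrix of rank 4; reducing to Smith normal form yields diagonal entries (1,1,1,1).

∂_2: C_2 → C_1 sends each 2-simplex [p,q,r] to [q,r] − [p,r] + [p,q]. For instance
  ∂BDF = DF − BF + BD,
  ∂AEF = EF − AF + AE.
This gives a 9×6 integer matrix of rank 5; reducing to Smith normal form yields diagonal entries (1,1,1,1,1).

From H_k ≅ ker(∂_k) / im(∂_{k+1}) we obtain:

  H_0: rank C_0 − rank ∂_1 = 5 − 4 = 1, and the invariant factors of ∂_1 are all 1, so H_0 ≅ Z.
  H_1: rank ker ∂_1 − rank ∂_2 = (9 − 4) − 5 = 0, and the invariant factors of ∂_2 are all 1, so H_1 ≅ 0.
  H_2: rank ker ∂_2 − rank ∂_3 = (6 − 5) − 0 = 1, and there is no ∂_3, so H_2 ≅ Z.

(K is a triangulation of the 2-sphere S^2.)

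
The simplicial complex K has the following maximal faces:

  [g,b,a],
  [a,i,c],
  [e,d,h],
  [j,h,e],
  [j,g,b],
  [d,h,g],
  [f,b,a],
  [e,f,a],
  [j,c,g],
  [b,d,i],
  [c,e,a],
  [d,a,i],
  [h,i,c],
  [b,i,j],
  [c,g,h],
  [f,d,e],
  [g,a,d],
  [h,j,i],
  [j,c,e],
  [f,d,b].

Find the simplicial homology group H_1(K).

K has 10 vertices, 30 edges, 20 triangles.
rank ∂_1 = 9, rank ∂_2 = 20 ⇒ b_1 = 30 − 9 − 20 = 1; ∂_2 has invariant factor(s) [2] giving torsion. So H_1 = Z × Z/2.

H_1 = Z × Z/2.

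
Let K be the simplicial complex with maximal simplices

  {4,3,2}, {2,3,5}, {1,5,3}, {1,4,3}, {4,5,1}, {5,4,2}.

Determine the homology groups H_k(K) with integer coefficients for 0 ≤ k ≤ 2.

H_0 ≅ Z,  H_1 = 0,  H_2 ≅ Z.

Order the vertices as 1 < 2 < 3 < 4 < 5. Listing each simplex with vertices in this order, K has dimension 2 with simplices:

  0-simplices (5): [1], [2], [3], [4], [5]
  1-simplices (9): [1,3], [1,4], [1,5], [2,3], [2,4], [2,5], [3,4], [3,5], [4,5]
  2-simplices (6): [1,3,4], [1,3,5], [1,4,5], [2,3,4], [2,3,5], [2,4,5]

giving chain groups C_0 ≅ Z^5, C_1 ≅ Z^9, C_2 ≅ Z^6.

The boundary map ∂_1: C_1 → C_0 is given by ∂[p,q] = [q] − [p].
The resulting 5×9 matrix has rank 4, and its Smith normal form has invariant factors (1,1,1,1).

∂_2: C_2 → C_1 maps a triangle to the signed sum of its edges. For instance
  ∂[1,4,5] = [4,5] − [1,5] + [1,4],
  ∂[1,3,5] = [3,5] − [1,5] + [1,3].
This gives a 9×6 integer matrix of rank 5; reducing to Smith normal form yields diagonal entries (1,1,1,1,1).

Computing H_k = (kernel of ∂_k) / (image of ∂_{k+1}):

  H_0: rank C_0 − rank ∂_1 = 5 − 4 = 1, and the invariant factors of ∂_1 are all 1, so H_0 ≅ Z.
  H_1: rank ker ∂_1 − rank ∂_2 = (9 − 4) − 5 = 0, and the invariant factors of ∂_2 are all 1, so H_1 ≅ 0.
  H_2: rank ker ∂_2 − rank ∂_3 = (6 − 5) − 0 = 1, and there is no ∂_3, so H_2 ≅ Z.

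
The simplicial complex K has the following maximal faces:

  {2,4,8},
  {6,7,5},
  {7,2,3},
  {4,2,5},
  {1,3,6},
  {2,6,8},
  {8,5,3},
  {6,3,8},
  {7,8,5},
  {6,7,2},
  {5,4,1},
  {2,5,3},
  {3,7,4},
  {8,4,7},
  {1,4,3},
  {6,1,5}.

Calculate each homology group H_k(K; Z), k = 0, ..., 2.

Take the total order 1 < 2 < 3 < 4 < 5 < 6 < 7 < 8 on the vertex set. Then K (dimension 2) consists of the simplices:

  0-simplices (8): [1], [2], [3], [4], [5], [6], [7], [8]
  1-simplices (24): (24 of them)
  2-simplices (16): [1,3,4], [1,3,6], [1,4,5], [1,5,6], [2,3,5], [2,3,7], [2,4,5], [2,4,8], [2,6,7], [2,6,8], [3,4,7], [3,5,8], [3,6,8], [4,7,8], [5,6,7], [5,7,8]

Hence C_0 ≅ Z^8, C_1 ≅ Z^24, C_2 ≅ Z^16.

Boundary ∂_1: C_1 → C_0 is given by ∂[p,q] = [q] − [p].
The 8×24 boundary matrix has rank 7 and Smith normal form diag(1,1,1,1,1,1,1).

The boundary map ∂_2: C_2 → C_1 sends each 2-simplex [p,q,r] to [q,r] − [p,r] + [p,q]. For instance
  ∂[1,5,6] = [5,6] − [1,6] + [1,5],
  ∂[5,7,8] = [7,8] − [5,8] + [5,7].
The resulting 24×16 matrix has rank 15, and its Smith normal form has invariant factors (1,1,1,1,1,1,1,1,1,1,1,1,1,1,1).

From H_k ≅ ker(∂_k) / im(∂_{k+1}) we obtain:

  H_0: rank C_0 − rank ∂_1 = 8 − 7 = 1, and the invariant factors of ∂_1 are all 1, so H_0 = Z.
  H_1: rank ker ∂_1 − rank ∂_2 = (24 − 7) − 15 = 2, and the invariant factors of ∂_2 are all 1, so H_1 = Z^2.
  H_2: rank ker ∂_2 − rank ∂_3 = (16 − 15) − 0 = 1, and there is no ∂_3, so H_2 = Z.

As a check, the Euler characteristic is 8 − 24 + 16 = 0, which agrees with 1 − 2 + 1 = 0.
(K is a triangulation of the torus T^2.)

H_0 = Z,  H_1 = Z^2,  H_2 = Z.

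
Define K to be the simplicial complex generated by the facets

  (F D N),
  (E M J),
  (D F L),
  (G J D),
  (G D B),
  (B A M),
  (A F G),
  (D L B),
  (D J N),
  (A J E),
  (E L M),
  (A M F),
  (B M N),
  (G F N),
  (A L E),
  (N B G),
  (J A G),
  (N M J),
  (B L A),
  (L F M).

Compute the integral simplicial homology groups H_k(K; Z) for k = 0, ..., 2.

Order the vertices as A < B < D < E < F < G < J < L < M < N. Listing each simplex with vertices in this order, K has dimension 2 with simplices:

  0-simplices (10): A, B, D, E, F, G, J, L, M, N
  1-simplices (30): AB, AE, AF, AG, AJ, AL, AM, BD, BG, BL, BM, BN, DF, DG, DJ, DL, DN, EJ, EL, EM, FG, FL, FM, FN, GJ, GN, JM, JN, LM, MN
  2-simplices (20): ABL, ABM, AEJ, AEL, AFG, AFM, AGJ, BDG, BDL, BGN, BMN, DFL, DFN, DGJ, DJN, EJM, ELM, FGN, FLM, JMN

giving chain groups C_0 ≅ Z^10, C_1 ≅ Z^30, C_2 ≅ Z^20.

Boundary ∂_1: C_1 → C_0 is given by ∂[p,q] = [q] − [p].
As a 10×30 matrix over Z this has rank 9, with invariant factors (1,1,1,1,1,1,1,1,1).

∂_2: C_2 → C_1 maps a triangle to the signed sum of its edges. For instance
  ∂BDG = DG − BG + BD,
  ∂AFG = FG − AG + AF.
This gives a 30×20 integer matrix of rank 20; reducing to Smith normal form yields diagonal entries (1,1,1,1,1,1,1,1,1,1,1,1,1,1,1,1,1,1,1,2).

Computing H_k = (kernel of ∂_k) / (image of ∂_{k+1}):

  H_0: rank C_0 − rank ∂_1 = 10 − 9 = 1, and the invariant factors of ∂_1 are all 1, so H_0 = Z.
  H_1: rank ker ∂_1 − rank ∂_2 = (30 − 9) − 20 = 1, and ∂_2 has invariant factor 2 > 1, so H_1 = Z ⊕ Z_2.
  H_2: rank ker ∂_2 − rank ∂_3 = (20 − 20) − 0 = 0, and there is no ∂_3, so H_2 = 0.

H_0 ≅ Z,  H_1 ≅ Z ⊕ Z_2,  H_2 = 0.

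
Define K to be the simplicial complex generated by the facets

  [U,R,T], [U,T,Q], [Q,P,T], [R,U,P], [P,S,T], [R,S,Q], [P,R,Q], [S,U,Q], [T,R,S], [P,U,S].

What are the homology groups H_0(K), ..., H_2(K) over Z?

H_0 = Z,  H_1 = Z/2,  H_2 = 0.

Order the vertices as P < Q < R < S < T < U. Listing each simplex with vertices in this order, K has dimension 2 with simplices:

  0-simplices (6): P, Q, R, S, T, U
  1-simplices (15): PQ, PR, PS, PT, PU, QR, QS, QT, QU, RS, RT, RU, ST, SU, TU
  2-simplices (10): PQR, PQT, PRU, PST, PSU, QRS, QSU, QTU, RST, RTU

Hence C_0 ≅ Z^6, C_1 ≅ Z^15, C_2 ≅ Z^10.

The boundary map ∂_1: C_1 → C_0 is given by ∂[p,q] = [q] − [p]. For instance
  ∂QU = U − Q.
The resulting 6×15 matrix has rank 5, and its Smith normal form has invariant factors (1,1,1,1,1).

∂_2: C_2 → C_1 acts by ∂[p,q,r] = [q,r] − [p,r] + [p,q]. For instance
  ∂PQT = QT − PT + PQ,
  ∂QTU = TU − QU + QT.
As a 15×10 matrix over Z this has rank 10, with invariant factors (1,1,1,1,1,1,1,1,1,2).

Computing H_k = (kernel of ∂_k) / (image of ∂_{k+1}):

  H_0: rank C_0 − rank ∂_1 = 6 − 5 = 1, and the invariant factors of ∂_1 are all 1, so H_0 = Z.
  H_1: rank ker ∂_1 − rank ∂_2 = (15 − 5) − 10 = 0, and ∂_2 has invariant factor 2 > 1, so H_1 = Z/2.
  H_2: rank ker ∂_2 − rank ∂_3 = (10 − 10) − 0 = 0, and there is no ∂_3, so H_2 = 0.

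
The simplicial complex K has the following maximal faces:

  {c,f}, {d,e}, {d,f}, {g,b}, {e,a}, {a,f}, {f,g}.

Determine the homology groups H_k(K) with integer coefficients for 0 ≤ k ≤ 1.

K has 7 vertices, 7 edges.
rank ∂_0 = 0, rank ∂_1 = 6 ⇒ b_0 = 7 − 0 − 6 = 1; all invariant factors of ∂_1 are 1 so no torsion. So H_0 = Z.
rank ∂_1 = 6, rank ∂_2 = 0 ⇒ b_1 = 7 − 6 − 0 = 1. So H_1 = Z.

H_0 ≅ Z,  H_1 ≅ Z.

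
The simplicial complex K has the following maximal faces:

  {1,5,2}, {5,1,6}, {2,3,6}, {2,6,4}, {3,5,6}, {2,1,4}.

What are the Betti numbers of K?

Fix the vertex order 1 < 2 < 3 < 4 < 5 < 6 and write every simplex with vertices in increasing order. Then dim K = 2 and the simplices of K are:

  0-simplices (6): [1], [2], [3], [4], [5], [6]
  1-simplices (12): [1,2], [1,4], [1,5], [1,6], [2,3], [2,4], [2,5], [2,6], [3,5], [3,6], [4,6], [5,6]
  2-simplices (6): [1,2,4], [1,2,5], [1,5,6], [2,3,6], [2,4,6], [3,5,6]

Hence C_0 ≅ Z^6, C_1 ≅ Z^12, C_2 ≅ Z^6.

Boundary ∂_1: C_1 → C_0 maps an edge to its endpoints' difference, ∂[p,q] = q − p. For instance
  ∂[1,6] = [6] − [1].
This gives a 6×12 integer matrix of rank 5; reducing to Smith normal form yields diagonal entries (1,1,1,1,1).

The boundary map ∂_2: C_2 → C_1 maps a triangle to the signed sum of its edges. For instance
  ∂[1,2,5] = [2,5] − [1,5] + [1,2],
  ∂[2,3,6] = [3,6] − [2,6] + [2,3].
This gives a 12×6 integer matrix of rank 6; reducing to Smith normal form yields diagonal entries (1,1,1,1,1,1).

Reading off H_k = ker ∂_k / im ∂_{k+1}:

  H_0: rank C_0 − rank ∂_1 = 6 − 5 = 1, and the invariant factors of ∂_1 are all 1, so H_0 = Z.
  H_1: rank ker ∂_1 − rank ∂_2 = (12 − 5) − 6 = 1, and the invariant factors of ∂_2 are all 1, so H_1 = Z.
  H_2: rank ker ∂_2 − rank ∂_3 = (6 − 6) − 0 = 0, and there is no ∂_3, so H_2 = 0.

Hence the Betti numbers are b_0 = 1, b_1 = 1, b_2 = 0.

b_0 = 1, b_1 = 1, b_2 = 0.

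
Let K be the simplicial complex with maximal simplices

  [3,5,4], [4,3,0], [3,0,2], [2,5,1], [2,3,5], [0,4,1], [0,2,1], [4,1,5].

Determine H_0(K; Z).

H_0 = Z.

Fix the vertex order 0 < 1 < 2 < 3 < 4 < 5 and write every simplex with vertices in increasing order. Then dim K = 2 and the simplices of K are:

  0-simplices (6): [0], [1], [2], [3], [4], [5]
  1-simplices (12): [0,1], [0,2], [0,3], [0,4], [1,2], [1,4], [1,5], [2,3], [2,5], [3,4], [3,5], [4,5]
  2-simplices (8): [0,1,2], [0,1,4], [0,2,3], [0,3,4], [1,2,5], [1,4,5], [2,3,5], [3,4,5]

Hence C_0 ≅ Z^6, C_1 ≅ Z^12, C_2 ≅ Z^8.

∂_1: C_1 → C_0 is given by ∂[p,q] = [q] − [p]. For instance
  ∂[4,5] = [5] − [4].
The 6×12 boundary matrix has rank 5 and Smith normal form diag(1,1,1,1,1).

∂_2: C_2 → C_1 sends each 2-simplex [p,q,r] to [q,r] − [p,r] + [p,q]. For instance
  ∂[0,1,2] = [1,2] − [0,2] + [0,1],
  ∂[2,3,5] = [3,5] − [2,5] + [2,3].
As a 12×8 matrix over Z this has rank 7, with invariant factors (1,1,1,1,1,1,1).

Now H_k = ker ∂_k / im ∂_{k+1}, so:

  H_0: rank C_0 − rank ∂_1 = 6 − 5 = 1, and the invariant factors of ∂_1 are all 1, so H_0 ≅ Z.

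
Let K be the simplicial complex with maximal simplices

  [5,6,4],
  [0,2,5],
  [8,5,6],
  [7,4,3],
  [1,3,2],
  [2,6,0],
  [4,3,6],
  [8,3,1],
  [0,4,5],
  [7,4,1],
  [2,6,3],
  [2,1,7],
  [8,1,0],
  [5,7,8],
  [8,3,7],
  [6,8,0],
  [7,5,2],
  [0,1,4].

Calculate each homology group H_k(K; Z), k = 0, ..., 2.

H_0 ≅ Z,  H_1 ≅ Z ⊕ Z_2,  H_2 = 0.

Order the vertices as 0 < 1 < 2 < 3 < 4 < 5 < 6 < 7 < 8. Listing each simplex with vertices in this order, K has dimension 2 with simplices:

  0-simplices (9): [0], [1], [2], [3], [4], [5], [6], [7], [8]
  1-simplices (27): (27 of them)
  2-simplices (18): [0,1,4], [0,1,8], [0,2,5], [0,2,6], [0,4,5], [0,6,8], [1,2,3], [1,2,7], [1,3,8], [1,4,7], [2,3,6], [2,5,7], [3,4,6], [3,4,7], [3,7,8], [4,5,6], [5,6,8], [5,7,8]

so the chain groups are C_0 ≅ Z^9, C_1 ≅ Z^27, C_2 ≅ Z^18.

∂_1: C_1 → C_0 is given by ∂[p,q] = [q] − [p]. For instance
  ∂[2,5] = [5] − [2].
As a 9×27 matrix over Z this has rank 8, with invariant factors (1,1,1,1,1,1,1,1).

The boundary map ∂_2: C_2 → C_1 acts by ∂[p,q,r] = [q,r] − [p,r] + [p,q]. For instance
  ∂[2,5,7] = [5,7] − [2,7] + [2,5],
  ∂[5,7,8] = [7,8] − [5,8] + [5,7].
The resulting 27×18 matrix has rank 18, and its Smith normal form has invariant factors (1,1,1,1,1,1,1,1,1,1,1,1,1,1,1,1,1,2).

Reading off H_k = ker ∂_k / im ∂_{k+1}:

  H_0: rank C_0 − rank ∂_1 = 9 − 8 = 1, and the invariant factors of ∂_1 are all 1, so H_0 ≅ Z.
  H_1: rank ker ∂_1 − rank ∂_2 = (27 − 8) − 18 = 1, and ∂_2 has invariant factor 2 > 1, so H_1 ≅ Z ⊕ Z_2.
  H_2: rank ker ∂_2 − rank ∂_3 = (18 − 18) − 0 = 0, and there is no ∂_3, so H_2 ≅ 0.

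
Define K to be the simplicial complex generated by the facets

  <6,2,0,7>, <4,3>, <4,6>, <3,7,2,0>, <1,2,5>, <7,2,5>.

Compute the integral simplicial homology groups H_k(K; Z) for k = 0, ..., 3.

H_0 = Z,  H_1 = Z,  H_2 = 0,  H_3 = 0.

Take the total order 0 < 1 < 2 < 3 < 4 < 5 < 6 < 7 on the vertex set. Then K (dimension 3) consists of the simplices:

  0-simplices (8): [0], [1], [2], [3], [4], [5], [6], [7]
  1-simplices (15): [0,2], [0,3], [0,6], [0,7], [1,2], [1,5], [2,3], [2,5], [2,6], [2,7], [3,4], [3,7], [4,6], [5,7], [6,7]
  2-simplices (9): [0,2,3], [0,2,6], [0,2,7], [0,3,7], [0,6,7], [1,2,5], [2,3,7], [2,5,7], [2,6,7]
  3-simplices (2): [0,2,3,7], [0,2,6,7]

giving chain groups C_0 ≅ Z^8, C_1 ≅ Z^15, C_2 ≅ Z^9, C_3 ≅ Z^2.

Boundary ∂_1: C_1 → C_0 is given by ∂[p,q] = [q] − [p]. For instance
  ∂[0,2] = [2] − [0].
The resulting 8×15 matrix has rank 7, and its Smith normal form has invariant factors (1,1,1,1,1,1,1).

The boundary map ∂_2: C_2 → C_1 acts by ∂[p,q,r] = [q,r] − [p,r] + [p,q]. For instance
  ∂[0,2,7] = [2,7] − [0,7] + [0,2],
  ∂[2,5,7] = [5,7] − [2,7] + [2,5].
The resulting 15×9 matrix has rank 7, and its Smith normal form has invariant factors (1,1,1,1,1,1,1).

The boundary map ∂_3: C_3 → C_2 sends each 3-simplex σ to the alternating sum Σ_i (−1)^i (σ with its i-th vertex removed). For instance
  ∂[0,2,3,7] = [2,3,7] − [0,3,7] + [0,2,7] − [0,2,3],
  ∂[0,2,6,7] = [2,6,7] − [0,6,7] + [0,2,7] − [0,2,6].
As a 9×2 matrix over Z this has rank 2, with invariant factors (1,1).

From H_k ≅ ker(∂_k) / im(∂_{k+1}) we obtain:

  H_0: rank C_0 − rank ∂_1 = 8 − 7 = 1, and the invariant factors of ∂_1 are all 1, so H_0 ≅ Z.
  H_1: rank ker ∂_1 − rank ∂_2 = (15 − 7) − 7 = 1, and the invariant factors of ∂_2 are all 1, so H_1 ≅ Z.
  H_2: rank ker ∂_2 − rank ∂_3 = (9 − 7) − 2 = 0, and the invariant factors of ∂_3 are all 1, so H_2 ≅ 0.
  H_3: rank ker ∂_3 − rank ∂_4 = (2 − 2) − 0 = 0, and there is no ∂_4, so H_3 ≅ 0.

As a check, the Euler characteristic is 8 − 15 + 9 − 2 = 0, which agrees with 1 − 1 + 0 − 0 = 0.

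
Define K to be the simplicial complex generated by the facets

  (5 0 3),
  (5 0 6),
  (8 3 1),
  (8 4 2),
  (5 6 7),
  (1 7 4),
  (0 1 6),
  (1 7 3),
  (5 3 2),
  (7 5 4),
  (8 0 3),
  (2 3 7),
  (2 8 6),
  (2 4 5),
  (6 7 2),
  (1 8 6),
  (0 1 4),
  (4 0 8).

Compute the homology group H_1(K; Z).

H_1 ≅ Z ⊕ Z/2.

K has 9 vertices, 27 edges, 18 triangles.
rank ∂_1 = 8, rank ∂_2 = 18 ⇒ b_1 = 27 − 8 − 18 = 1; ∂_2 has invariant factor(s) [2] giving torsion. So H_1 = Z ⊕ Z/2.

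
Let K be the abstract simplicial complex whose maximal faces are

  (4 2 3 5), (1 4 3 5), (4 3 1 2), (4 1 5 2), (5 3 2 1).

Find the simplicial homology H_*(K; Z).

Order the vertices as 1 < 2 < 3 < 4 < 5. Listing each simplex with vertices in this order, K has dimension 3 with simplices:

  0-simplices (5): [1], [2], [3], [4], [5]
  1-simplices (10): [1,2], [1,3], [1,4], [1,5], [2,3], [2,4], [2,5], [3,4], [3,5], [4,5]
  2-simplices (10): [1,2,3], [1,2,4], [1,2,5], [1,3,4], [1,3,5], [1,4,5], [2,3,4], [2,3,5], [2,4,5], [3,4,5]
  3-simplices (5): [1,2,3,4], [1,2,3,5], [1,2,4,5], [1,3,4,5], [2,3,4,5]

so the chain groups are C_0 ≅ Z^5, C_1 ≅ Z^10, C_2 ≅ Z^10, C_3 ≅ Z^5.

Boundary ∂_1: C_1 → C_0 sends each edge [p,q] (with p < q) to q − p. For instance
  ∂[2,3] = [3] − [2].
This gives a 5×10 integer matrix of rank 4; reducing to Smith normal form yields diagonal entries (1,1,1,1).

∂_2: C_2 → C_1 acts by ∂[p,q,r] = [q,r] − [p,r] + [p,q]. For instance
  ∂[1,4,5] = [4,5] − [1,5] + [1,4],
  ∂[1,2,3] = [2,3] − [1,3] + [1,2].
The resulting 10×10 matrix has rank 6, and its Smith normal form has invariant factors (1,1,1,1,1,1).

∂_3: C_3 → C_2 sends each 3-simplex σ to the alternating sum Σ_i (−1)^i (σ with its i-th vertex removed). For instance
  ∂[1,2,3,4] = [2,3,4] − [1,3,4] + [1,2,4] − [1,2,3],
  ∂[1,2,4,5] = [2,4,5] − [1,4,5] + [1,2,5] − [1,2,4].
This gives a 10×5 integer matrix of rank 4; reducing to Smith normal form yields diagonal entries (1,1,1,1).

Now H_k = ker ∂_k / im ∂_{k+1}, so:

  H_0: rank C_0 − rank ∂_1 = 5 − 4 = 1, and the invariant factors of ∂_1 are all 1, so H_0 ≅ Z.
  H_1: rank ker ∂_1 − rank ∂_2 = (10 − 4) − 6 = 0, and the invariant factors of ∂_2 are all 1, so H_1 ≅ 0.
  H_2: rank ker ∂_2 − rank ∂_3 = (10 − 6) − 4 = 0, and the invariant factors of ∂_3 are all 1, so H_2 ≅ 0.
  H_3: rank ker ∂_3 − rank ∂_4 = (5 − 4) − 0 = 1, and there is no ∂_4, so H_3 ≅ Z.

As a check, the Euler characteristic is 5 − 10 + 10 − 5 = 0, which agrees with 1 − 0 + 0 − 1 = 0.

H_0 = Z,  H_1 = 0,  H_2 = 0,  H_3 = Z.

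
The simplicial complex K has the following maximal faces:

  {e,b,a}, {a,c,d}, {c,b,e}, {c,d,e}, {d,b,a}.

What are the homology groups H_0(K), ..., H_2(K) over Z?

H_0 = Z,  H_1 = Z,  H_2 = 0.

We work with the vertex ordering a < b < c < d < e. The simplices of K, each written with vertices in increasing order, are:

  0-simplices (5): a, b, c, d, e
  1-simplices (10): ab, ac, ad, ae, bc, bd, be, cd, ce, de
  2-simplices (5): abd, abe, acd, bce, cde

so the chain groups are C_0 ≅ Z^5, C_1 ≅ Z^10, C_2 ≅ Z^5.

Boundary ∂_1: C_1 → C_0 sends each edge [p,q] (with p < q) to q − p.
This gives a 5×10 integer matrix of rank 4; reducing to Smith normal form yields diagonal entries (1,1,1,1).

Boundary ∂_2: C_2 → C_1 sends each 2-simplex [p,q,r] to [q,r] − [p,r] + [p,q]. For instance
  ∂abd = bd − ad + ab,
  ∂bce = ce − be + bc.
The 10×5 boundary matrix has rank 5 and Smith normal form diag(1,1,1,1,1).

Reading off H_k = ker ∂_k / im ∂_{k+1}:

  H_0: rank C_0 − rank ∂_1 = 5 − 4 = 1, and the invariant factors of ∂_1 are all 1, so H_0 ≅ Z.
  H_1: rank ker ∂_1 − rank ∂_2 = (10 − 4) − 5 = 1, and the invariant factors of ∂_2 are all 1, so H_1 ≅ Z.
  H_2: rank ker ∂_2 − rank ∂_3 = (5 − 5) − 0 = 0, and there is no ∂_3, so H_2 ≅ 0.

As a check, the Euler characteristic is 5 − 10 + 5 = 0, which agrees with 1 − 1 + 0 = 0.
(K is a triangulation of the Möbius band.)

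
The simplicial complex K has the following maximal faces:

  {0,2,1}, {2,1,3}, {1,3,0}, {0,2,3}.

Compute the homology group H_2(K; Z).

H_2 = Z.

We work with the vertex ordering 0 < 1 < 2 < 3. The simplices of K, each written with vertices in increasing order, are:

  0-simplices (4): [0], [1], [2], [3]
  1-simplices (6): [0,1], [0,2], [0,3], [1,2], [1,3], [2,3]
  2-simplices (4): [0,1,2], [0,1,3], [0,2,3], [1,2,3]

so the chain groups are C_0 ≅ Z^4, C_1 ≅ Z^6, C_2 ≅ Z^4.

∂_1: C_1 → C_0 sends each edge [p,q] (with p < q) to q − p.
The resulting 4×6 matrix has rank 3, and its Smith normal form has invariant factors (1,1,1).

∂_2: C_2 → C_1 acts by ∂[p,q,r] = [q,r] − [p,r] + [p,q]. For instance
  ∂[0,2,3] = [2,3] − [0,3] + [0,2],
  ∂[0,1,2] = [1,2] − [0,2] + [0,1].
The 6×4 boundary matrix has rank 3 and Smith normal form diag(1,1,1).

From H_k ≅ ker(∂_k) / im(∂_{k+1}) we obtain:

  H_2: rank ker ∂_2 − rank ∂_3 = (4 − 3) − 0 = 1, and there is no ∂_3, so H_2 ≅ Z.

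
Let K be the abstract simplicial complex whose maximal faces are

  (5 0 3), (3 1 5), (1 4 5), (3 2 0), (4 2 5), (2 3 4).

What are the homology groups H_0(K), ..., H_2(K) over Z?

Order the vertices as 0 < 1 < 2 < 3 < 4 < 5. Listing each simplex with vertices in this order, K has dimension 2 with simplices:

  0-simplices (6): [0], [1], [2], [3], [4], [5]
  1-simplices (12): [0,2], [0,3], [0,5], [1,3], [1,4], [1,5], [2,3], [2,4], [2,5], [3,4], [3,5], [4,5]
  2-simplices (6): [0,2,3], [0,3,5], [1,3,5], [1,4,5], [2,3,4], [2,4,5]

giving chain groups C_0 ≅ Z^6, C_1 ≅ Z^12, C_2 ≅ Z^6.

Boundary ∂_1: C_1 → C_0 is given by ∂[p,q] = [q] − [p].
This gives a 6×12 integer matrix of rank 5; reducing to Smith normal form yields diagonal entries (1,1,1,1,1).

The boundary map ∂_2: C_2 → C_1 acts by ∂[p,q,r] = [q,r] − [p,r] + [p,q]. For instance
  ∂[1,4,5] = [4,5] − [1,5] + [1,4],
  ∂[2,3,4] = [3,4] − [2,4] + [2,3].
This gives a 12×6 integer matrix of rank 6; reducing to Smith normal form yields diagonal entries (1,1,1,1,1,1).

From H_k ≅ ker(∂_k) / im(∂_{k+1}) we obtain:

  H_0: rank C_0 − rank ∂_1 = 6 − 5 = 1, and the invariant factors of ∂_1 are all 1, so H_0 = Z.
  H_1: rank ker ∂_1 − rank ∂_2 = (12 − 5) − 6 = 1, and the invariant factors of ∂_2 are all 1, so H_1 = Z.
  H_2: rank ker ∂_2 − rank ∂_3 = (6 − 6) − 0 = 0, and there is no ∂_3, so H_2 = 0.

H_0 ≅ Z,  H_1 ≅ Z,  H_2 = 0.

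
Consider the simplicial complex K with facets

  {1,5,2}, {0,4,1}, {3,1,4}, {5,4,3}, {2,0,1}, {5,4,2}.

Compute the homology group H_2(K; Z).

We work with the vertex ordering 0 < 1 < 2 < 3 < 4 < 5. The simplices of K, each written with vertices in increasing order, are:

  0-simplices (6): [0], [1], [2], [3], [4], [5]
  1-simplices (12): [0,1], [0,2], [0,4], [1,2], [1,3], [1,4], [1,5], [2,4], [2,5], [3,4], [3,5], [4,5]
  2-simplices (6): [0,1,2], [0,1,4], [1,2,5], [1,3,4], [2,4,5], [3,4,5]

giving chain groups C_0 ≅ Z^6, C_1 ≅ Z^12, C_2 ≅ Z^6.

Boundary ∂_1: C_1 → C_0 is given by ∂[p,q] = [q] − [p]. For instance
  ∂[0,4] = [4] − [0].
This gives a 6×12 integer matrix of rank 5; reducing to Smith normal form yields diagonal entries (1,1,1,1,1).

The boundary map ∂_2: C_2 → C_1 maps a triangle to the signed sum of its edges. For instance
  ∂[3,4,5] = [4,5] − [3,5] + [3,4],
  ∂[1,2,5] = [2,5] − [1,5] + [1,2].
The resulting 12×6 matrix has rank 6, and its Smith normal form has invariant factors (1,1,1,1,1,1).

Reading off H_k = ker ∂_k / im ∂_{k+1}:

  H_2: rank ker ∂_2 − rank ∂_3 = (6 − 6) − 0 = 0, and there is no ∂_3, so H_2 ≅ 0.

H_2 ≅ 0.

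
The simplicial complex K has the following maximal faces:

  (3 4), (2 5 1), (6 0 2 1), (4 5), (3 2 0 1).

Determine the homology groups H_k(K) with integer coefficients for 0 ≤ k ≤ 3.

Take the total order 0 < 1 < 2 < 3 < 4 < 5 < 6 on the vertex set. Then K (dimension 3) consists of the simplices:

  0-simplices (7): [0], [1], [2], [3], [4], [5], [6]
  1-simplices (13): [0,1], [0,2], [0,3], [0,6], [1,2], [1,3], [1,5], [1,6], [2,3], [2,5], [2,6], [3,4], [4,5]
  2-simplices (8): [0,1,2], [0,1,3], [0,1,6], [0,2,3], [0,2,6], [1,2,3], [1,2,5], [1,2,6]
  3-simplices (2): [0,1,2,3], [0,1,2,6]

giving chain groups C_0 ≅ Z^7, C_1 ≅ Z^13, C_2 ≅ Z^8, C_3 ≅ Z^2.

The boundary map ∂_1: C_1 → C_0 maps an edge to its endpoints' difference, ∂[p,q] = q − p. For instance
  ∂[4,5] = [5] − [4].
The 7×13 boundary matrix has rank 6 and Smith normal form diag(1,1,1,1,1,1).

Boundary ∂_2: C_2 → C_1 maps a triangle to the signed sum of its edges. For instance
  ∂[0,2,6] = [2,6] − [0,6] + [0,2],
  ∂[1,2,5] = [2,5] − [1,5] + [1,2].
The resulting 13×8 matrix has rank 6, and its Smith normal form has invariant factors (1,1,1,1,1,1).

The boundary map ∂_3: C_3 → C_2 sends each 3-simplex σ to the alternating sum Σ_i (−1)^i (σ with its i-th vertex removed). For instance
  ∂[0,1,2,3] = [1,2,3] − [0,2,3] + [0,1,3] − [0,1,2],
  ∂[0,1,2,6] = [1,2,6] − [0,2,6] + [0,1,6] − [0,1,2].
As a 8×2 matrix over Z this has rank 2, with invariant factors (1,1).

From H_k ≅ ker(∂_k) / im(∂_{k+1}) we obtain:

  H_0: rank C_0 − rank ∂_1 = 7 − 6 = 1, and the invariant factors of ∂_1 are all 1, so H_0 ≅ Z.
  H_1: rank ker ∂_1 − rank ∂_2 = (13 − 6) − 6 = 1, and the invariant factors of ∂_2 are all 1, so H_1 ≅ Z.
  H_2: rank ker ∂_2 − rank ∂_3 = (8 − 6) − 2 = 0, and the invariant factors of ∂_3 are all 1, so H_2 ≅ 0.
  H_3: rank ker ∂_3 − rank ∂_4 = (2 − 2) − 0 = 0, and there is no ∂_4, so H_3 ≅ 0.

As a check, the Euler characteristic is 7 − 13 + 8 − 2 = 0, which agrees with 1 − 1 + 0 − 0 = 0.

H_0 ≅ Z,  H_1 ≅ Z,  H_2 = 0,  H_3 = 0.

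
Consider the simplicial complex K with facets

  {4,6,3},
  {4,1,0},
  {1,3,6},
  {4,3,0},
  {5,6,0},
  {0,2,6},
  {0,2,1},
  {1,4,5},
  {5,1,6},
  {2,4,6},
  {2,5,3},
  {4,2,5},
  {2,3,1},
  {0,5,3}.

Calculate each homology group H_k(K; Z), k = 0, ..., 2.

We work with the vertex ordering 0 < 1 < 2 < 3 < 4 < 5 < 6. The simplices of K, each written with vertices in increasing order, are:

  0-simplices (7): [0], [1], [2], [3], [4], [5], [6]
  1-simplices (21): [0,1], [0,2], [0,3], [0,4], [0,5], [0,6], [1,2], [1,3], [1,4], [1,5], [1,6], [2,3], [2,4], [2,5], [2,6], [3,4], [3,5], [3,6], [4,5], [4,6], [5,6]
  2-simplices (14): [0,1,2], [0,1,4], [0,2,6], [0,3,4], [0,3,5], [0,5,6], [1,2,3], [1,3,6], [1,4,5], [1,5,6], [2,3,5], [2,4,5], [2,4,6], [3,4,6]

so the chain groups are C_0 ≅ Z^7, C_1 ≅ Z^21, C_2 ≅ Z^14.

∂_1: C_1 → C_0 maps an edge to its endpoints' difference, ∂[p,q] = q − p.
The resulting 7×21 matrix has rank 6, and its Smith normal form has invariant factors (1,1,1,1,1,1).

The boundary map ∂_2: C_2 → C_1 maps a triangle to the signed sum of its edges. For instance
  ∂[0,5,6] = [5,6] − [0,6] + [0,5],
  ∂[1,4,5] = [4,5] − [1,5] + [1,4].
The resulting 21×14 matrix has rank 13, and its Smith normal form has invariant factors (1,1,1,1,1,1,1,1,1,1,1,1,1).

Computing H_k = (kernel of ∂_k) / (image of ∂_{k+1}):

  H_0: rank C_0 − rank ∂_1 = 7 − 6 = 1, and the invariant factors of ∂_1 are all 1, so H_0 = Z.
  H_1: rank ker ∂_1 − rank ∂_2 = (21 − 6) − 13 = 2, and the invariant factors of ∂_2 are all 1, so H_1 = Z^2.
  H_2: rank ker ∂_2 − rank ∂_3 = (14 − 13) − 0 = 1, and there is no ∂_3, so H_2 = Z.

As a check, the Euler characteristic is 7 − 21 + 14 = 0, which agrees with 1 − 2 + 1 = 0.

H_0 = Z,  H_1 = Z^2,  H_2 = Z.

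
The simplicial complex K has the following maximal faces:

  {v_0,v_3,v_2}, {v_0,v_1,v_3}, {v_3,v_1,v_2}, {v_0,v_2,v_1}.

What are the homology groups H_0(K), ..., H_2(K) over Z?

We work with the vertex ordering v_0 < v_1 < v_2 < v_3. The simplices of K, each written with vertices in increasing order, are:

  0-simplices (4): [v_0], [v_1], [v_2], [v_3]
  1-simplices (6): [v_0,v_1], [v_0,v_2], [v_0,v_3], [v_1,v_2], [v_1,v_3], [v_2,v_3]
  2-simplices (4): [v_0,v_1,v_2], [v_0,v_1,v_3], [v_0,v_2,v_3], [v_1,v_2,v_3]

giving chain groups C_0 ≅ Z^4, C_1 ≅ Z^6, C_2 ≅ Z^4.

The boundary map ∂_1: C_1 → C_0 is given by ∂[p,q] = [q] − [p].
The 4×6 boundary matrix has rank 3 and Smith normal form diag(1,1,1).

∂_2: C_2 → C_1 acts by ∂[p,q,r] = [q,r] − [p,r] + [p,q]. For instance
  ∂[v_0,v_1,v_2] = [v_1,v_2] − [v_0,v_2] + [v_0,v_1],
  ∂[v_1,v_2,v_3] = [v_2,v_3] − [v_1,v_3] + [v_1,v_2].
The 6×4 boundary matrix has rank 3 and Smith normal form diag(1,1,1).

Computing H_k = (kernel of ∂_k) / (image of ∂_{k+1}):

  H_0: rank C_0 − rank ∂_1 = 4 − 3 = 1, and the invariant factors of ∂_1 are all 1, so H_0 ≅ Z.
  H_1: rank ker ∂_1 − rank ∂_2 = (6 − 3) − 3 = 0, and the invariant factors of ∂_2 are all 1, so H_1 ≅ 0.
  H_2: rank ker ∂_2 − rank ∂_3 = (4 − 3) − 0 = 1, and there is no ∂_3, so H_2 ≅ Z.

As a check, the Euler characteristic is 4 − 6 + 4 = 2, which agrees with 1 − 0 + 1 = 2.

H_0 ≅ Z,  H_1 = 0,  H_2 ≅ Z.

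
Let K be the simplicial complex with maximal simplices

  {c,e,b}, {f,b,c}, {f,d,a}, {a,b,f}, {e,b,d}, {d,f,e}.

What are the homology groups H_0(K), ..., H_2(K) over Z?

H_0 = Z,  H_1 = Z,  H_2 = 0.

Take the total order a < b < c < d < e < f on the vertex set. Then K (dimension 2) consists of the simplices:

  0-simplices (6): a, b, c, d, e, f
  1-simplices (12): ab, ad, af, bc, bd, be, bf, ce, cf, de, df, ef
  2-simplices (6): abf, adf, bce, bcf, bde, def

giving chain groups C_0 ≅ Z^6, C_1 ≅ Z^12, C_2 ≅ Z^6.

Boundary ∂_1: C_1 → C_0 sends each edge [p,q] (with p < q) to q − p. For instance
  ∂ce = e − c.
The 6×12 boundary matrix has rank 5 and Smith normal form diag(1,1,1,1,1).

The boundary map ∂_2: C_2 → C_1 sends each 2-simplex [p,q,r] to [q,r] − [p,r] + [p,q]. For instance
  ∂adf = df − af + ad,
  ∂bde = de − be + bd.
This gives a 12×6 integer matrix of rank 6; reducing to Smith normal form yields diagonal entries (1,1,1,1,1,1).

From H_k ≅ ker(∂_k) / im(∂_{k+1}) we obtain:

  H_0: rank C_0 − rank ∂_1 = 6 − 5 = 1, and the invariant factors of ∂_1 are all 1, so H_0 = Z.
  H_1: rank ker ∂_1 − rank ∂_2 = (12 − 5) − 6 = 1, and the invariant factors of ∂_2 are all 1, so H_1 = Z.
  H_2: rank ker ∂_2 − rank ∂_3 = (6 − 6) − 0 = 0, and there is no ∂_3, so H_2 = 0.

(K is a triangulation of the cylinder S^1 x I.)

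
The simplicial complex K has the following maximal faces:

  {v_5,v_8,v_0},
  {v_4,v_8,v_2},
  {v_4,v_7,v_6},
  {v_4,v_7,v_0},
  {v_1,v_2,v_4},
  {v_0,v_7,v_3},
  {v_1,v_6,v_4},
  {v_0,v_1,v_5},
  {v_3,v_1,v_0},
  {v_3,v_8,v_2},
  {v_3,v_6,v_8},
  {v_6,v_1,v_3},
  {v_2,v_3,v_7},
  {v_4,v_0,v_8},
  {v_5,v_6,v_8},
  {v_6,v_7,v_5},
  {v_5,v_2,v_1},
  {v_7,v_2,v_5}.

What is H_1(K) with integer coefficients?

H_1 = Z^2.

Order the vertices as v_0 < v_1 < v_2 < v_3 < v_4 < v_5 < v_6 < v_7 < v_8. Listing each simplex with vertices in this order, K has dimension 2 with simplices:

  0-simplices (9): [v_0], [v_1], [v_2], [v_3], [v_4], [v_5], [v_6], [v_7], [v_8]
  1-simplices (27): (27 of them)
  2-simplices (18): (18 of them)

so the chain groups are C_0 ≅ Z^9, C_1 ≅ Z^27, C_2 ≅ Z^18.

The boundary map ∂_1: C_1 → C_0 is given by ∂[p,q] = [q] − [p].
The resulting 9×27 matrix has rank 8, and its Smith normal form has invariant factors (1,1,1,1,1,1,1,1).

∂_2: C_2 → C_1 sends each 2-simplex [p,q,r] to [q,r] − [p,r] + [p,q]. For instance
  ∂[v_0,v_1,v_3] = [v_1,v_3] − [v_0,v_3] + [v_0,v_1],
  ∂[v_0,v_5,v_8] = [v_5,v_8] − [v_0,v_8] + [v_0,v_5].
This gives a 27×18 integer matrix of rank 17; reducing to Smith normal form yields diagonal entries (1,1,1,1,1,1,1,1,1,1,1,1,1,1,1,1,1).

Reading off H_k = ker ∂_k / im ∂_{k+1}:

  H_1: rank ker ∂_1 − rank ∂_2 = (27 − 8) − 17 = 2, and the invariant factors of ∂_2 are all 1, so H_1 ≅ Z^2.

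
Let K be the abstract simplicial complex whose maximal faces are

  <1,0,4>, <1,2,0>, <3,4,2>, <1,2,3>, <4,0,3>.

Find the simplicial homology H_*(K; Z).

H_0 = Z,  H_1 = Z,  H_2 = 0.

We work with the vertex ordering 0 < 1 < 2 < 3 < 4. The simplices of K, each written with vertices in increasing order, are:

  0-simplices (5): [0], [1], [2], [3], [4]
  1-simplices (10): [0,1], [0,2], [0,3], [0,4], [1,2], [1,3], [1,4], [2,3], [2,4], [3,4]
  2-simplices (5): [0,1,2], [0,1,4], [0,3,4], [1,2,3], [2,3,4]

giving chain groups C_0 ≅ Z^5, C_1 ≅ Z^10, C_2 ≅ Z^5.

Boundary ∂_1: C_1 → C_0 maps an edge to its endpoints' difference, ∂[p,q] = q − p. For instance
  ∂[1,3] = [3] − [1].
As a 5×10 matrix over Z this has rank 4, with invariant factors (1,1,1,1).

Boundary ∂_2: C_2 → C_1 sends each 2-simplex [p,q,r] to [q,r] − [p,r] + [p,q]. For instance
  ∂[0,1,4] = [1,4] − [0,4] + [0,1],
  ∂[0,1,2] = [1,2] − [0,2] + [0,1].
The 10×5 boundary matrix has rank 5 and Smith normal form diag(1,1,1,1,1).

Computing H_k = (kernel of ∂_k) / (image of ∂_{k+1}):

  H_0: rank C_0 − rank ∂_1 = 5 − 4 = 1, and the invariant factors of ∂_1 are all 1, so H_0 ≅ Z.
  H_1: rank ker ∂_1 − rank ∂_2 = (10 − 4) − 5 = 1, and the invariant factors of ∂_2 are all 1, so H_1 ≅ Z.
  H_2: rank ker ∂_2 − rank ∂_3 = (5 − 5) − 0 = 0, and there is no ∂_3, so H_2 ≅ 0.

As a check, the Euler characteristic is 5 − 10 + 5 = 0, which agrees with 1 − 1 + 0 = 0.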